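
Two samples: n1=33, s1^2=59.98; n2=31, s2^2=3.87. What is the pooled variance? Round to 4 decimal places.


sp^2 = ((n1-1)*s1^2 + (n2-1)*s2^2)/(n1+n2-2)
(n1-1)*s1^2 = 32 * 59.98 = 1919.36
(n2-1)*s2^2 = 30 * 3.87 = 116.1
numerator = 1919.36 + 116.1 = 2035.46
n1+n2-2 = 62
sp^2 = 2035.46 / 62 = 32.83

32.8300


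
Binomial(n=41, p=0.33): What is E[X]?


E[X] = n*p = 41 * 0.33 = 13.53

13.53


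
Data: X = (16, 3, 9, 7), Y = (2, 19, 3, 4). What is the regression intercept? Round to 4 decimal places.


a = ybar - b*xbar, where b = sum((xi-xbar)(yi-ybar)) / sum((xi-xbar)^2)
n = 4, xbar = 35/4 = 8.75, ybar = 28/4 = 7
Sxy = sum((xi-xbar)(yi-ybar)) = -101
Sxx = sum((xi-xbar)^2) = 88.75
b = Sxy / Sxx = -404/355 ≈ -1.138028
a = 7 - (-1.138028) * 8.75 = 1204/71 ≈ 16.957746

16.9577


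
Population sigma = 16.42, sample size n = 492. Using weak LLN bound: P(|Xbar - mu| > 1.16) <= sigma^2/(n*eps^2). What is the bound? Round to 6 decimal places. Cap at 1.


bound = min(1, sigma^2/(n*eps^2))
sigma^2 = 16.42^2 = 269.6164
n*eps^2 = 492 * 1.16^2 = 492 * 1.3456 = 662.0352
sigma^2/(n*eps^2) = 269.6164 / 662.0352 ≈ 0.40725387

0.407254


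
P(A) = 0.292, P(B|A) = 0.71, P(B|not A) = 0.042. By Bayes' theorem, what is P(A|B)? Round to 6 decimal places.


P(A|B) = P(B|A)*P(A) / P(B), P(B) = P(B|A)*P(A) + P(B|not A)*P(not A)
P(B|A)*P(A) = 0.71 * 0.292 = 0.20732
P(B|not A)*P(not A) = 0.042 * 0.708 = 0.029736
P(B) = 0.20732 + 0.029736 = 0.237056
P(A|B) = 0.20732 / 0.237056 ≈ 0.87456129

0.874561


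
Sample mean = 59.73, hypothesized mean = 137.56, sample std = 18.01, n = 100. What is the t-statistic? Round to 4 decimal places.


t = (xbar - mu0) / (s/sqrt(n))
xbar - mu0 = 59.73 - 137.56 = -77.83
sqrt(100) = 10
s/sqrt(n) = 18.01 / 10 = 1.801
t = -77.83 / 1.801 = -77830/1801 ≈ -43.214881

-43.2149


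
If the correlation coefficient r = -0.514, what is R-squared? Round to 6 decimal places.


R^2 = r^2 = (-0.514)^2 = 0.264196

0.264196


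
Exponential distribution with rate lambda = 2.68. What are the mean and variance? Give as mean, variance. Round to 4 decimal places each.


mean = 1/lam, var = 1/lam^2
mean = 1 / 2.68 = 25/67 ≈ 0.373134
lam^2 = 2.68^2 = 7.1824
var = 1 / 7.1824 = 625/4489 ≈ 0.139229

0.3731, 0.1392


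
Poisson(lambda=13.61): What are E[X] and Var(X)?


E[X] = Var(X) = lambda = 13.61

13.61, 13.61


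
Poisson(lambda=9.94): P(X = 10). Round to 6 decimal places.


P = e^(-lam) * lam^k / k!
e^(-9.94) ≈ 0.00004820730
lam^k = 9.94^10 ≈ 9415943502.102122
k! = 10! = 3628800
P = 0.00004820730 * 9415943502.102122 / 3628800 ≈ 0.125087

0.125087


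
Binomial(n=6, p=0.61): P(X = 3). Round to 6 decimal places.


P = C(n,k) * p^k * (1-p)^(n-k)
C(6,3) = 20
p^k = 0.61^3 = 0.226981
(1-p)^(n-k) = 0.39^3 = 0.059319
P = 20 * 0.226981 * 0.059319 ≈ 0.269286

0.269286


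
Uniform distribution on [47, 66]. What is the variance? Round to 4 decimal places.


Var = (b-a)^2 / 12
(b-a)^2 = (66 - 47)^2 = 361
Var = 361/12 ≈ 30.083333

30.0833


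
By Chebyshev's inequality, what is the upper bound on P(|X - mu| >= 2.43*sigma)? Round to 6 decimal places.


P <= 1/k^2
k^2 = 2.43^2 = 5.9049
1/k^2 = 1 / 5.9049 ≈ 0.16935088

0.169351


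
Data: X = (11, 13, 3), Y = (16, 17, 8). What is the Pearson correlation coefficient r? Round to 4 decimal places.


r = sum((xi-xbar)(yi-ybar)) / sqrt(sum((xi-xbar)^2) * sum((yi-ybar)^2))
n = 3, xbar = 27/3 = 9, ybar = 41/3 ≈ 13.666667
Sxy = sum((xi-xbar)(yi-ybar)) = 52
Sxx = sum((xi-xbar)^2) = 56
Syy = sum((yi-ybar)^2) = 146/3 ≈ 48.666667
sqrt(Sxx*Syy) ≈ 52.204725
r = Sxy / sqrt(Sxx*Syy) = 52 / 52.204725 ≈ 0.996078

0.9961


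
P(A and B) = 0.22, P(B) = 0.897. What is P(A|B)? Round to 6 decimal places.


P(A|B) = P(A and B) / P(B) = 0.22 / 0.897 = 220/897 ≈ 0.24526198

0.245262


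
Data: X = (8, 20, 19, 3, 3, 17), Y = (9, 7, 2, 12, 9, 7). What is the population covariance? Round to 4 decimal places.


Cov = (1/n)*sum((xi-xbar)(yi-ybar))
n = 6, xbar = 70/6 = 35/3 ≈ 11.666667, ybar = 46/6 = 23/3 ≈ 7.666667
sum((xi-xbar)(yi-ybar)) = -314/3 ≈ -104.666667
Cov = -104.666667 / 6 = -157/9 ≈ -17.444444

-17.4444


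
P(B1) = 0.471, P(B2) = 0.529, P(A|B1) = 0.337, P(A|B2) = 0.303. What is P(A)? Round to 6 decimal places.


P(A) = P(A|B1)*P(B1) + P(A|B2)*P(B2)
P(A|B1)*P(B1) = 0.337 * 0.471 = 0.158727
P(A|B2)*P(B2) = 0.303 * 0.529 = 0.160287
P(A) = 0.158727 + 0.160287 = 0.319014

0.319014


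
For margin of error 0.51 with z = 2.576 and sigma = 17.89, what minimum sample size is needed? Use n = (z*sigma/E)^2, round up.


z*sigma/E = 2.576 * 17.89 / 0.51 = 576058/6375 ≈ 90.362039
(z*sigma/E)^2 ≈ 8165.298131
round up: n = 8166

8166


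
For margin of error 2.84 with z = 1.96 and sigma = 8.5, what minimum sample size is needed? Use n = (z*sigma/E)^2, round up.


z*sigma/E = 1.96 * 8.5 / 2.84 = 833/142 ≈ 5.866197
(z*sigma/E)^2 ≈ 34.412269
round up: n = 35

35


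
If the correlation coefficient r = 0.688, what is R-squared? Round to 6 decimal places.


R^2 = r^2 = (0.688)^2 = 0.473344

0.473344


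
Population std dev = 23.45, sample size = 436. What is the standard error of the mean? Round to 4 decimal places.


SE = sigma / sqrt(n)
sqrt(436) ≈ 20.880613
SE = 23.45 / 20.880613 ≈ 1.123051

1.1231


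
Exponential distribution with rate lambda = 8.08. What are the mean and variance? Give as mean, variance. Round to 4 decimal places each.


mean = 1/lam, var = 1/lam^2
mean = 1 / 8.08 = 25/202 ≈ 0.123762
lam^2 = 8.08^2 = 65.2864
var = 1 / 65.2864 ≈ 0.015317

0.1238, 0.0153


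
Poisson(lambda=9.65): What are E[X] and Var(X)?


E[X] = Var(X) = lambda = 9.65

9.65, 9.65


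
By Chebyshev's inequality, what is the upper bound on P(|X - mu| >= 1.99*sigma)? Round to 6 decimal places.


P <= 1/k^2
k^2 = 1.99^2 = 3.9601
1/k^2 = 1 / 3.9601 ≈ 0.25251888

0.252519


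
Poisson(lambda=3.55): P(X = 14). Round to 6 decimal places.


P = e^(-lam) * lam^k / k!
e^(-3.55) ≈ 0.02872464
lam^k = 3.55^14 ≈ 50489020.199933
k! = 14! = 87178291200
P = 0.02872464 * 50489020.199933 / 87178291200 ≈ 0.000017

0.000017


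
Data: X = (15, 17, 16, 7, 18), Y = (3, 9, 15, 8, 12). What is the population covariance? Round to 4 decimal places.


Cov = (1/n)*sum((xi-xbar)(yi-ybar))
n = 5, xbar = 73/5 = 14.6, ybar = 47/5 = 9.4
sum((xi-xbar)(yi-ybar)) = 23.8
Cov = 23.8 / 5 = 4.76

4.7600


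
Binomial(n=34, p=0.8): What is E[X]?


E[X] = n*p = 34 * 0.8 = 27.2

27.2


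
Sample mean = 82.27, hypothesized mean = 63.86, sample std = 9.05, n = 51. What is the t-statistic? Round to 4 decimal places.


t = (xbar - mu0) / (s/sqrt(n))
xbar - mu0 = 82.27 - 63.86 = 18.41
sqrt(51) ≈ 7.14142843
s/sqrt(n) = 9.05 / 7.14142843 ≈ 1.26725348
t = 18.41 / 1.26725348 ≈ 14.527480

14.5275


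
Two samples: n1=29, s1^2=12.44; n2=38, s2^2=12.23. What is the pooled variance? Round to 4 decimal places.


sp^2 = ((n1-1)*s1^2 + (n2-1)*s2^2)/(n1+n2-2)
(n1-1)*s1^2 = 28 * 12.44 = 348.32
(n2-1)*s2^2 = 37 * 12.23 = 452.51
numerator = 348.32 + 452.51 = 800.83
n1+n2-2 = 65
sp^2 = 800.83 / 65 = 80083/6500 ≈ 12.320462

12.3205


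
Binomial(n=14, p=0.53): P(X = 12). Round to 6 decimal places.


P = C(n,k) * p^k * (1-p)^(n-k)
C(14,12) = 91
p^k = 0.53^12 ≈ 0.0004912589
(1-p)^(n-k) = 0.47^2 = 0.2209
P = 91 * 0.0004912589 * 0.2209 ≈ 0.009875

0.009875


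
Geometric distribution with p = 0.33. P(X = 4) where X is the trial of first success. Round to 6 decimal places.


P = (1-p)^(k-1) * p
(1-p)^(k-1) = 0.67^3 = 0.300763
P = 0.300763 * 0.33 = 0.09925179

0.099252


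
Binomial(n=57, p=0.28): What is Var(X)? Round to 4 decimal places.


Var = n*p*(1-p) = 57 * 0.28 * 0.72 = 11.4912

11.4912


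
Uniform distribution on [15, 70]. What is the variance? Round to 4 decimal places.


Var = (b-a)^2 / 12
(b-a)^2 = (70 - 15)^2 = 3025
Var = 3025/12 ≈ 252.083333

252.0833


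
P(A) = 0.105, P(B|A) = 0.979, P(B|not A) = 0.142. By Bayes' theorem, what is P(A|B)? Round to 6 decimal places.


P(A|B) = P(B|A)*P(A) / P(B), P(B) = P(B|A)*P(A) + P(B|not A)*P(not A)
P(B|A)*P(A) = 0.979 * 0.105 = 0.102795
P(B|not A)*P(not A) = 0.142 * 0.895 = 0.12709
P(B) = 0.102795 + 0.12709 = 0.229885
P(A|B) = 0.102795 / 0.229885 ≈ 0.44715836

0.447158


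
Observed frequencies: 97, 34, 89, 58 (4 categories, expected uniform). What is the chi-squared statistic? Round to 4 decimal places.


chi2 = sum((O-E)^2/E), E = total/4
total = 278, E = 278/4 = 69.5
(97 - 69.5)^2 / 69.5 = 756.25 / 69.5 = 3025/278 ≈ 10.881295
(34 - 69.5)^2 / 69.5 = 1260.25 / 69.5 = 5041/278 ≈ 18.133094
(89 - 69.5)^2 / 69.5 = 380.25 / 69.5 = 1521/278 ≈ 5.471223
(58 - 69.5)^2 / 69.5 = 132.25 / 69.5 = 529/278 ≈ 1.902878
chi2 = 5058/139 ≈ 36.388489

36.3885


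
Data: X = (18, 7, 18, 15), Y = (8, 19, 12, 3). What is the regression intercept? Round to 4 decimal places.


a = ybar - b*xbar, where b = sum((xi-xbar)(yi-ybar)) / sum((xi-xbar)^2)
n = 4, xbar = 58/4 = 14.5, ybar = 42/4 = 10.5
Sxy = sum((xi-xbar)(yi-ybar)) = -71
Sxx = sum((xi-xbar)^2) = 81
b = Sxy / Sxx = -71/81 ≈ -0.876543
a = 10.5 - (-0.876543) * 14.5 = 1880/81 ≈ 23.209877

23.2099


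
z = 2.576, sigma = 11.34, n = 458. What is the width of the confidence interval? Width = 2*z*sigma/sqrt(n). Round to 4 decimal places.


width = 2*z*sigma/sqrt(n)
2*z*sigma = 2 * 2.576 * 11.34 = 58.42368
sqrt(458) ≈ 21.400935
width = 58.42368 / 21.400935 ≈ 2.729959

2.7300


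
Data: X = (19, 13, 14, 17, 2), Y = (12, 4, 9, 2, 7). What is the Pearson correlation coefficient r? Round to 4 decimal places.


r = sum((xi-xbar)(yi-ybar)) / sqrt(sum((xi-xbar)^2) * sum((yi-ybar)^2))
n = 5, xbar = 65/5 = 13, ybar = 34/5 = 6.8
Sxy = sum((xi-xbar)(yi-ybar)) = 12
Sxx = sum((xi-xbar)^2) = 174
Syy = sum((yi-ybar)^2) = 62.8
sqrt(Sxx*Syy) ≈ 104.533248
r = Sxy / sqrt(Sxx*Syy) = 12 / 104.533248 ≈ 0.114796

0.1148


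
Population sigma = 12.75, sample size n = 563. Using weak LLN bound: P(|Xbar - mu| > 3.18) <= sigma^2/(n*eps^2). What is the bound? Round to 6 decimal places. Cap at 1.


bound = min(1, sigma^2/(n*eps^2))
sigma^2 = 12.75^2 = 162.5625
n*eps^2 = 563 * 3.18^2 = 563 * 10.1124 = 5693.2812
sigma^2/(n*eps^2) = 162.5625 / 5693.2812 ≈ 0.02855339

0.028553


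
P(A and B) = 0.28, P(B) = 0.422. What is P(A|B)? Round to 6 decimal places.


P(A|B) = P(A and B) / P(B) = 0.28 / 0.422 = 140/211 ≈ 0.66350711

0.663507


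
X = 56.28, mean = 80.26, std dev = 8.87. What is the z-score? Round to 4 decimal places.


z = (X - mu) / sigma
X - mu = 56.28 - 80.26 = -23.98
z = -23.98 / 8.87 = -2398/887 ≈ -2.703495

-2.7035


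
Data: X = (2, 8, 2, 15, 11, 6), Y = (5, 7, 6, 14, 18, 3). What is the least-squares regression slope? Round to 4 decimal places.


b = sum((xi-xbar)(yi-ybar)) / sum((xi-xbar)^2)
n = 6, xbar = 44/6 = 22/3 ≈ 7.333333, ybar = 53/6 ≈ 8.833333
Sxy = sum((xi-xbar)(yi-ybar)) = 346/3 ≈ 115.333333
Sxx = sum((xi-xbar)^2) = 394/3 ≈ 131.333333
b = Sxy / Sxx = 173/197 ≈ 0.878173

0.8782


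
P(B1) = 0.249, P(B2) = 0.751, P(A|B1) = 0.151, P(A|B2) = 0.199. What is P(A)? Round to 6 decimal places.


P(A) = P(A|B1)*P(B1) + P(A|B2)*P(B2)
P(A|B1)*P(B1) = 0.151 * 0.249 = 0.037599
P(A|B2)*P(B2) = 0.199 * 0.751 = 0.149449
P(A) = 0.037599 + 0.149449 = 0.187048

0.187048


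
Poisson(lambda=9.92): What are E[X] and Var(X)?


E[X] = Var(X) = lambda = 9.92

9.92, 9.92


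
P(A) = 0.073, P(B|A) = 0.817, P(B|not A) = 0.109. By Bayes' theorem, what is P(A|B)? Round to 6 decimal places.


P(A|B) = P(B|A)*P(A) / P(B), P(B) = P(B|A)*P(A) + P(B|not A)*P(not A)
P(B|A)*P(A) = 0.817 * 0.073 = 0.059641
P(B|not A)*P(not A) = 0.109 * 0.927 = 0.101043
P(B) = 0.059641 + 0.101043 = 0.160684
P(A|B) = 0.059641 / 0.160684 ≈ 0.37116950

0.371170


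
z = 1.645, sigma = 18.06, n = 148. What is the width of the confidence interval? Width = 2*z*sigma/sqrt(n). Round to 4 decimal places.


width = 2*z*sigma/sqrt(n)
2*z*sigma = 2 * 1.645 * 18.06 = 59.4174
sqrt(148) ≈ 12.165525
width = 59.4174 / 12.165525 ≈ 4.884080

4.8841


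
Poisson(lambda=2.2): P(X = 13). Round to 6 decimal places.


P = e^(-lam) * lam^k / k!
e^(-2.2) ≈ 0.1108032
lam^k = 2.2^13 ≈ 28281.005788
k! = 13! = 6227020800
P = 0.1108032 * 28281.005788 / 6227020800 ≈ 0.000001

0.000001


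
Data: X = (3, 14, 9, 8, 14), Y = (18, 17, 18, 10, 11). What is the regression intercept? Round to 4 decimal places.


a = ybar - b*xbar, where b = sum((xi-xbar)(yi-ybar)) / sum((xi-xbar)^2)
n = 5, xbar = 48/5 = 9.6, ybar = 74/5 = 14.8
Sxy = sum((xi-xbar)(yi-ybar)) = -22.4
Sxx = sum((xi-xbar)^2) = 85.2
b = Sxy / Sxx = -56/213 ≈ -0.262911
a = 14.8 - (-0.262911) * 9.6 = 1230/71 ≈ 17.323944

17.3239


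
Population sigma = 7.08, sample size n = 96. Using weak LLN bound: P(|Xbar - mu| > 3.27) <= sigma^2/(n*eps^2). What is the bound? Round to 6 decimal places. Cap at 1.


bound = min(1, sigma^2/(n*eps^2))
sigma^2 = 7.08^2 = 50.1264
n*eps^2 = 96 * 3.27^2 = 96 * 10.6929 = 1026.5184
sigma^2/(n*eps^2) = 50.1264 / 1026.5184 ≈ 0.04883147

0.048831


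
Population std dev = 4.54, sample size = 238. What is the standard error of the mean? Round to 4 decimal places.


SE = sigma / sqrt(n)
sqrt(238) ≈ 15.427249
SE = 4.54 / 15.427249 ≈ 0.294284

0.2943


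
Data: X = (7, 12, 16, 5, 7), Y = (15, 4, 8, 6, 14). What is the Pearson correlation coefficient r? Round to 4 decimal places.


r = sum((xi-xbar)(yi-ybar)) / sqrt(sum((xi-xbar)^2) * sum((yi-ybar)^2))
n = 5, xbar = 47/5 = 9.4, ybar = 47/5 = 9.4
Sxy = sum((xi-xbar)(yi-ybar)) = -32.8
Sxx = sum((xi-xbar)^2) = 81.2
Syy = sum((yi-ybar)^2) = 95.2
sqrt(Sxx*Syy) ≈ 87.921783
r = Sxy / sqrt(Sxx*Syy) = -32.8 / 87.921783 ≈ -0.373059

-0.3731


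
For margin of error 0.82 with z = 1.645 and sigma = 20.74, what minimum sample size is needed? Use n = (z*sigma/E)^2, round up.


z*sigma/E = 1.645 * 20.74 / 0.82 = 341173/8200 ≈ 41.606463
(z*sigma/E)^2 ≈ 1731.097798
round up: n = 1732

1732


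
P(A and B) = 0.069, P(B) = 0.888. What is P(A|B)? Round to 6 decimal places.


P(A|B) = P(A and B) / P(B) = 0.069 / 0.888 = 23/296 ≈ 0.07770270

0.077703


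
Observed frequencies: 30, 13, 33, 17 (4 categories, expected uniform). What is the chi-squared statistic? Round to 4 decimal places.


chi2 = sum((O-E)^2/E), E = total/4
total = 93, E = 93/4 = 23.25
(30 - 23.25)^2 / 23.25 = 45.5625 / 23.25 = 243/124 ≈ 1.959677
(13 - 23.25)^2 / 23.25 = 105.0625 / 23.25 = 1681/372 ≈ 4.518817
(33 - 23.25)^2 / 23.25 = 95.0625 / 23.25 = 507/124 ≈ 4.088710
(17 - 23.25)^2 / 23.25 = 39.0625 / 23.25 = 625/372 ≈ 1.680108
chi2 = 1139/93 ≈ 12.247312

12.2473


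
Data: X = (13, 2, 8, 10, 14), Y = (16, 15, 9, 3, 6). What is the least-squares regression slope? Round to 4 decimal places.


b = sum((xi-xbar)(yi-ybar)) / sum((xi-xbar)^2)
n = 5, xbar = 47/5 = 9.4, ybar = 49/5 = 9.8
Sxy = sum((xi-xbar)(yi-ybar)) = -36.6
Sxx = sum((xi-xbar)^2) = 91.2
b = Sxy / Sxx = -61/152 ≈ -0.401316

-0.4013


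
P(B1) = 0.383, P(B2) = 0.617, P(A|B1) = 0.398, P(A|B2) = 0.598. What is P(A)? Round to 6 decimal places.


P(A) = P(A|B1)*P(B1) + P(A|B2)*P(B2)
P(A|B1)*P(B1) = 0.398 * 0.383 = 0.152434
P(A|B2)*P(B2) = 0.598 * 0.617 = 0.368966
P(A) = 0.152434 + 0.368966 = 0.5214

0.521400


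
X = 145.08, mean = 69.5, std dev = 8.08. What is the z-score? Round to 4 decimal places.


z = (X - mu) / sigma
X - mu = 145.08 - 69.5 = 75.58
z = 75.58 / 8.08 = 3779/404 ≈ 9.353960

9.3540


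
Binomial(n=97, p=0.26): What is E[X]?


E[X] = n*p = 97 * 0.26 = 25.22

25.22


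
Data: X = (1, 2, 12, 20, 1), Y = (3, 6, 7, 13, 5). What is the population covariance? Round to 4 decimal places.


Cov = (1/n)*sum((xi-xbar)(yi-ybar))
n = 5, xbar = 36/5 = 7.2, ybar = 34/5 = 6.8
sum((xi-xbar)(yi-ybar)) = 119.2
Cov = 119.2 / 5 = 23.84

23.8400


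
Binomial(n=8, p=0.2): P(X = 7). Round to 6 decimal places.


P = C(n,k) * p^k * (1-p)^(n-k)
C(8,7) = 8
p^k = 0.2^7 = 0.0000128
(1-p)^(n-k) = 0.8^1 = 0.8
P = 8 * 0.0000128 * 0.8 ≈ 0.000082

0.000082


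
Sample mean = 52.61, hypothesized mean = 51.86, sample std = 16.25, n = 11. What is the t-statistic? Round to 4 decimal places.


t = (xbar - mu0) / (s/sqrt(n))
xbar - mu0 = 52.61 - 51.86 = 0.75
sqrt(11) ≈ 3.31662479
s/sqrt(n) = 16.25 / 3.31662479 ≈ 4.89955935
t = 0.75 / 4.89955935 ≈ 0.153075

0.1531


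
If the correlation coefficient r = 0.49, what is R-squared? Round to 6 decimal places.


R^2 = r^2 = (0.49)^2 = 0.2401

0.240100


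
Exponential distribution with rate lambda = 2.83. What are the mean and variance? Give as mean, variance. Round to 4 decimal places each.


mean = 1/lam, var = 1/lam^2
mean = 1 / 2.83 = 100/283 ≈ 0.353357
lam^2 = 2.83^2 = 8.0089
var = 1 / 8.0089 ≈ 0.124861

0.3534, 0.1249


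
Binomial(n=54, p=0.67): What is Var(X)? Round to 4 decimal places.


Var = n*p*(1-p) = 54 * 0.67 * 0.33 = 11.9394

11.9394


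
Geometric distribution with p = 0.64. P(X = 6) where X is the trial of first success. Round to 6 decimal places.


P = (1-p)^(k-1) * p
(1-p)^(k-1) = 0.36^5 ≈ 0.006046618
P = 0.006046618 * 0.64 ≈ 0.003869835

0.003870


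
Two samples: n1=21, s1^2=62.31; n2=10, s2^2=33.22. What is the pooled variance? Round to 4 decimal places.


sp^2 = ((n1-1)*s1^2 + (n2-1)*s2^2)/(n1+n2-2)
(n1-1)*s1^2 = 20 * 62.31 = 1246.2
(n2-1)*s2^2 = 9 * 33.22 = 298.98
numerator = 1246.2 + 298.98 = 1545.18
n1+n2-2 = 29
sp^2 = 1545.18 / 29 = 77259/1450 ≈ 53.282069

53.2821


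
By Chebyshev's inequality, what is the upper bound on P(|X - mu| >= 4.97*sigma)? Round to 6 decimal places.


P <= 1/k^2
k^2 = 4.97^2 = 24.7009
1/k^2 = 1 / 24.7009 ≈ 0.04048435

0.040484


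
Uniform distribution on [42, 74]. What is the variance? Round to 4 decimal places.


Var = (b-a)^2 / 12
(b-a)^2 = (74 - 42)^2 = 1024
Var = 1024/12 ≈ 85.333333

85.3333


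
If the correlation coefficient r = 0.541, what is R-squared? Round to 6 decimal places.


R^2 = r^2 = (0.541)^2 = 0.292681

0.292681


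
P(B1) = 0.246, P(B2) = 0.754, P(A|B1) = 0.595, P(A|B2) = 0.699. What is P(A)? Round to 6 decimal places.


P(A) = P(A|B1)*P(B1) + P(A|B2)*P(B2)
P(A|B1)*P(B1) = 0.595 * 0.246 = 0.14637
P(A|B2)*P(B2) = 0.699 * 0.754 = 0.527046
P(A) = 0.14637 + 0.527046 = 0.673416

0.673416


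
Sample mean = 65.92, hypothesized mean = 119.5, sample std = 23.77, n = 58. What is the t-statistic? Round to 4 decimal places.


t = (xbar - mu0) / (s/sqrt(n))
xbar - mu0 = 65.92 - 119.5 = -53.58
sqrt(58) ≈ 7.61577311
s/sqrt(n) = 23.77 / 7.61577311 ≈ 3.12115391
t = -53.58 / 3.12115391 ≈ -17.166728

-17.1667


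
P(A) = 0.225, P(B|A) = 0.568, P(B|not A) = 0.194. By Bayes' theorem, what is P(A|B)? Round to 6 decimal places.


P(A|B) = P(B|A)*P(A) / P(B), P(B) = P(B|A)*P(A) + P(B|not A)*P(not A)
P(B|A)*P(A) = 0.568 * 0.225 = 0.1278
P(B|not A)*P(not A) = 0.194 * 0.775 = 0.15035
P(B) = 0.1278 + 0.15035 = 0.27815
P(A|B) = 0.1278 / 0.27815 = 2556/5563 ≈ 0.45946432

0.459464


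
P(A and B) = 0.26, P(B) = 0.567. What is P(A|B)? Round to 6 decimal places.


P(A|B) = P(A and B) / P(B) = 0.26 / 0.567 = 260/567 ≈ 0.45855379

0.458554


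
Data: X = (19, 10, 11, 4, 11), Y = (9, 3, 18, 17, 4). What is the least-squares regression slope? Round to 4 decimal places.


b = sum((xi-xbar)(yi-ybar)) / sum((xi-xbar)^2)
n = 5, xbar = 55/5 = 11, ybar = 51/5 = 10.2
Sxy = sum((xi-xbar)(yi-ybar)) = -50
Sxx = sum((xi-xbar)^2) = 114
b = Sxy / Sxx = -25/57 ≈ -0.438596

-0.4386


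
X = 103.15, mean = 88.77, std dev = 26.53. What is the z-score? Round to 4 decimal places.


z = (X - mu) / sigma
X - mu = 103.15 - 88.77 = 14.38
z = 14.38 / 26.53 = 1438/2653 ≈ 0.542028

0.5420


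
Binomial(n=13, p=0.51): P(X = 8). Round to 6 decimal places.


P = C(n,k) * p^k * (1-p)^(n-k)
C(13,8) = 1287
p^k = 0.51^8 ≈ 0.004576794
(1-p)^(n-k) = 0.49^5 ≈ 0.02824752
P = 1287 * 0.004576794 * 0.02824752 ≈ 0.166387

0.166387


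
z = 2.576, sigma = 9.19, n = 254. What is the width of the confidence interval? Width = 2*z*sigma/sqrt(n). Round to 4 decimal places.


width = 2*z*sigma/sqrt(n)
2*z*sigma = 2 * 2.576 * 9.19 = 47.34688
sqrt(254) ≈ 15.937377
width = 47.34688 / 15.937377 ≈ 2.970807

2.9708


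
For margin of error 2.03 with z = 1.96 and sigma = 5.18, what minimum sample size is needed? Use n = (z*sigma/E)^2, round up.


z*sigma/E = 1.96 * 5.18 / 2.03 = 3626/725 ≈ 5.001379
(z*sigma/E)^2 ≈ 25.013795
round up: n = 26

26


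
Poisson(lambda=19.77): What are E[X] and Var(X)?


E[X] = Var(X) = lambda = 19.77

19.77, 19.77


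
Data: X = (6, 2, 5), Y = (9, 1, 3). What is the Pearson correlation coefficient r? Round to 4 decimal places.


r = sum((xi-xbar)(yi-ybar)) / sqrt(sum((xi-xbar)^2) * sum((yi-ybar)^2))
n = 3, xbar = 13/3 ≈ 4.333333, ybar = 13/3 ≈ 4.333333
Sxy = sum((xi-xbar)(yi-ybar)) = 44/3 ≈ 14.666667
Sxx = sum((xi-xbar)^2) = 26/3 ≈ 8.666667
Syy = sum((yi-ybar)^2) = 104/3 ≈ 34.666667
sqrt(Sxx*Syy) = 52/3 ≈ 17.333333
r = Sxy / sqrt(Sxx*Syy) = 14.666667 / 17.333333 = 11/13 ≈ 0.846154

0.8462


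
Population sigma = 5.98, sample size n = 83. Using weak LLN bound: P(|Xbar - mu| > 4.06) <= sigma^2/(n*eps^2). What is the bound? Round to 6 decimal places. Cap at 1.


bound = min(1, sigma^2/(n*eps^2))
sigma^2 = 5.98^2 = 35.7604
n*eps^2 = 83 * 4.06^2 = 83 * 16.4836 = 1368.1388
sigma^2/(n*eps^2) = 35.7604 / 1368.1388 ≈ 0.02613799

0.026138


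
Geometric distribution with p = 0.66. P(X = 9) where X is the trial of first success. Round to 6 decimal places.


P = (1-p)^(k-1) * p
(1-p)^(k-1) = 0.34^8 ≈ 0.0001785794
P = 0.0001785794 * 0.66 ≈ 0.0001178624

0.000118


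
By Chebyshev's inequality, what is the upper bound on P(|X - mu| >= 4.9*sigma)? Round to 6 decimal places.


P <= 1/k^2
k^2 = 4.9^2 = 24.01
1/k^2 = 1 / 24.01 = 100/2401 ≈ 0.04164931

0.041649


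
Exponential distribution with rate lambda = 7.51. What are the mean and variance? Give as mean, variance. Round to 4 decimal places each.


mean = 1/lam, var = 1/lam^2
mean = 1 / 7.51 = 100/751 ≈ 0.133156
lam^2 = 7.51^2 = 56.4001
var = 1 / 56.4001 ≈ 0.017730

0.1332, 0.0177


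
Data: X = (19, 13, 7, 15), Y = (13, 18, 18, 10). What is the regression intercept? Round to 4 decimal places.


a = ybar - b*xbar, where b = sum((xi-xbar)(yi-ybar)) / sum((xi-xbar)^2)
n = 4, xbar = 54/4 = 13.5, ybar = 59/4 = 14.75
Sxy = sum((xi-xbar)(yi-ybar)) = -39.5
Sxx = sum((xi-xbar)^2) = 75
b = Sxy / Sxx = -79/150 ≈ -0.526667
a = 14.75 - (-0.526667) * 13.5 = 21.86

21.8600


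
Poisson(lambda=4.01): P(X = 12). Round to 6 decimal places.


P = e^(-lam) * lam^k / k!
e^(-4.01) ≈ 0.01813340
lam^k = 4.01^12 ≈ 17287511.078985
k! = 12! = 479001600
P = 0.01813340 * 17287511.078985 / 479001600 ≈ 0.000654

0.000654


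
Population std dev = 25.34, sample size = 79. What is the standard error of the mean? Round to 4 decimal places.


SE = sigma / sqrt(n)
sqrt(79) ≈ 8.888194
SE = 25.34 / 8.888194 ≈ 2.850973

2.8510


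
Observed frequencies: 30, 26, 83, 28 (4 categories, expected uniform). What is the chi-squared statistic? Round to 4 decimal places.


chi2 = sum((O-E)^2/E), E = total/4
total = 167, E = 167/4 = 41.75
(30 - 41.75)^2 / 41.75 = 138.0625 / 41.75 = 2209/668 ≈ 3.306886
(26 - 41.75)^2 / 41.75 = 248.0625 / 41.75 = 3969/668 ≈ 5.941617
(83 - 41.75)^2 / 41.75 = 1701.5625 / 41.75 = 27225/668 ≈ 40.755988
(28 - 41.75)^2 / 41.75 = 189.0625 / 41.75 = 3025/668 ≈ 4.528443
chi2 = 9107/167 ≈ 54.532934

54.5329


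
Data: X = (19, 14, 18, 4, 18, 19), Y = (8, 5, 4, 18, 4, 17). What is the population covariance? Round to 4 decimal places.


Cov = (1/n)*sum((xi-xbar)(yi-ybar))
n = 6, xbar = 92/6 = 46/3 ≈ 15.333333, ybar = 56/6 = 28/3 ≈ 9.333333
sum((xi-xbar)(yi-ybar)) = -293/3 ≈ -97.666667
Cov = -97.666667 / 6 = -293/18 ≈ -16.277778

-16.2778


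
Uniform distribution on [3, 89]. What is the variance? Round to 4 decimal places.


Var = (b-a)^2 / 12
(b-a)^2 = (89 - 3)^2 = 7396
Var = 7396/12 ≈ 616.333333

616.3333


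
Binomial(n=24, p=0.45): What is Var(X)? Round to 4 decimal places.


Var = n*p*(1-p) = 24 * 0.45 * 0.55 = 5.94

5.9400


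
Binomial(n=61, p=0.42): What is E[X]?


E[X] = n*p = 61 * 0.42 = 25.62

25.62


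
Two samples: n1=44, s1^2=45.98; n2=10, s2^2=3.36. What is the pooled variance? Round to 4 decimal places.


sp^2 = ((n1-1)*s1^2 + (n2-1)*s2^2)/(n1+n2-2)
(n1-1)*s1^2 = 43 * 45.98 = 1977.14
(n2-1)*s2^2 = 9 * 3.36 = 30.24
numerator = 1977.14 + 30.24 = 2007.38
n1+n2-2 = 52
sp^2 = 2007.38 / 52 = 100369/2600 ≈ 38.603462

38.6035


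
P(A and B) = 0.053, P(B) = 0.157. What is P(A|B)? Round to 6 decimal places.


P(A|B) = P(A and B) / P(B) = 0.053 / 0.157 = 53/157 ≈ 0.33757962

0.337580


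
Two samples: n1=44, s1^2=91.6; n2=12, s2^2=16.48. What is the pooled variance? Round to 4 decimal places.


sp^2 = ((n1-1)*s1^2 + (n2-1)*s2^2)/(n1+n2-2)
(n1-1)*s1^2 = 43 * 91.6 = 3938.8
(n2-1)*s2^2 = 11 * 16.48 = 181.28
numerator = 3938.8 + 181.28 = 4120.08
n1+n2-2 = 54
sp^2 = 4120.08 / 54 = 17167/225 ≈ 76.297778

76.2978


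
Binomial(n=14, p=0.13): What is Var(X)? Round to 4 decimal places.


Var = n*p*(1-p) = 14 * 0.13 * 0.87 = 1.5834

1.5834


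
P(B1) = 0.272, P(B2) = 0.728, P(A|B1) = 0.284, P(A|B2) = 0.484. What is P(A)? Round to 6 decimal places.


P(A) = P(A|B1)*P(B1) + P(A|B2)*P(B2)
P(A|B1)*P(B1) = 0.284 * 0.272 = 0.077248
P(A|B2)*P(B2) = 0.484 * 0.728 = 0.352352
P(A) = 0.077248 + 0.352352 = 0.4296

0.429600


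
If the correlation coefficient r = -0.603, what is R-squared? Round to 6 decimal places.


R^2 = r^2 = (-0.603)^2 = 0.363609

0.363609


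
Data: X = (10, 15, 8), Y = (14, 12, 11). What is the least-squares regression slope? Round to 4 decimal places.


b = sum((xi-xbar)(yi-ybar)) / sum((xi-xbar)^2)
n = 3, xbar = 33/3 = 11, ybar = 37/3 ≈ 12.333333
Sxy = sum((xi-xbar)(yi-ybar)) = 1
Sxx = sum((xi-xbar)^2) = 26
b = Sxy / Sxx = 1/26 ≈ 0.038462

0.0385


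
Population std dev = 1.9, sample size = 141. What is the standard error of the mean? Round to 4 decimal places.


SE = sigma / sqrt(n)
sqrt(141) ≈ 11.874342
SE = 1.9 / 11.874342 ≈ 0.160009

0.1600


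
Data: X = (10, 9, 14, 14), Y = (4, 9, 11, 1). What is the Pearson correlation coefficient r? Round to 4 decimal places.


r = sum((xi-xbar)(yi-ybar)) / sqrt(sum((xi-xbar)^2) * sum((yi-ybar)^2))
n = 4, xbar = 47/4 = 11.75, ybar = 25/4 = 6.25
Sxy = sum((xi-xbar)(yi-ybar)) = -4.75
Sxx = sum((xi-xbar)^2) = 20.75
Syy = sum((yi-ybar)^2) = 62.75
sqrt(Sxx*Syy) ≈ 36.084103
r = Sxy / sqrt(Sxx*Syy) = -4.75 / 36.084103 ≈ -0.131637

-0.1316


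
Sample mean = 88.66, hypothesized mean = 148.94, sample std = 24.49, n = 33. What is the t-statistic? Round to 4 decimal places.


t = (xbar - mu0) / (s/sqrt(n))
xbar - mu0 = 88.66 - 148.94 = -60.28
sqrt(33) ≈ 5.74456265
s/sqrt(n) = 24.49 / 5.74456265 ≈ 4.26316179
t = -60.28 / 4.26316179 ≈ -14.139740

-14.1397


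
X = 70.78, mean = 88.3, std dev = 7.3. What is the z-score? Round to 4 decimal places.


z = (X - mu) / sigma
X - mu = 70.78 - 88.3 = -17.52
z = -17.52 / 7.3 = -2.4

-2.4000


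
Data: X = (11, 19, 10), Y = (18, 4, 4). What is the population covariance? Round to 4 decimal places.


Cov = (1/n)*sum((xi-xbar)(yi-ybar))
n = 3, xbar = 40/3 ≈ 13.333333, ybar = 26/3 ≈ 8.666667
sum((xi-xbar)(yi-ybar)) = -98/3 ≈ -32.666667
Cov = -32.666667 / 3 = -98/9 ≈ -10.888889

-10.8889


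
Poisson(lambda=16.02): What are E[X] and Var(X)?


E[X] = Var(X) = lambda = 16.02

16.02, 16.02


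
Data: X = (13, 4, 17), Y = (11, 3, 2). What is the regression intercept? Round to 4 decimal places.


a = ybar - b*xbar, where b = sum((xi-xbar)(yi-ybar)) / sum((xi-xbar)^2)
n = 3, xbar = 34/3 ≈ 11.333333, ybar = 16/3 ≈ 5.333333
Sxy = sum((xi-xbar)(yi-ybar)) = 23/3 ≈ 7.666667
Sxx = sum((xi-xbar)^2) = 266/3 ≈ 88.666667
b = Sxy / Sxx = 23/266 ≈ 0.086466
a = 5.333333 - 0.086466 * 11.333333 = 579/133 ≈ 4.353383

4.3534


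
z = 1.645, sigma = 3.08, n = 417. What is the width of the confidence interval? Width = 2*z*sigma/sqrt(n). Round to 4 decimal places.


width = 2*z*sigma/sqrt(n)
2*z*sigma = 2 * 1.645 * 3.08 = 10.1332
sqrt(417) ≈ 20.420578
width = 10.1332 / 20.420578 ≈ 0.496225

0.4962


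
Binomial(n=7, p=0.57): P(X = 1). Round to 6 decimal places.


P = C(n,k) * p^k * (1-p)^(n-k)
C(7,1) = 7
p^k = 0.57^1 = 0.57
(1-p)^(n-k) = 0.43^6 ≈ 0.006321363
P = 7 * 0.57 * 0.006321363 ≈ 0.025222

0.025222


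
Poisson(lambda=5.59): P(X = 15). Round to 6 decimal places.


P = e^(-lam) * lam^k / k!
e^(-5.59) ≈ 0.003735028
lam^k = 5.59^15 ≈ 162621183841.972345
k! = 15! = 1307674368000
P = 0.003735028 * 162621183841.972345 / 1307674368000 ≈ 0.000464

0.000464


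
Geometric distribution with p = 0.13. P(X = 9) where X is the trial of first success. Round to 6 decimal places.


P = (1-p)^(k-1) * p
(1-p)^(k-1) = 0.87^8 ≈ 0.3282117
P = 0.3282117 * 0.13 ≈ 0.04266752

0.042668


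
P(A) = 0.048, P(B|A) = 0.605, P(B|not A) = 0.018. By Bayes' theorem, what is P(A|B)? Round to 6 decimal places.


P(A|B) = P(B|A)*P(A) / P(B), P(B) = P(B|A)*P(A) + P(B|not A)*P(not A)
P(B|A)*P(A) = 0.605 * 0.048 = 0.02904
P(B|not A)*P(not A) = 0.018 * 0.952 = 0.017136
P(B) = 0.02904 + 0.017136 = 0.046176
P(A|B) = 0.02904 / 0.046176 = 605/962 ≈ 0.62889813

0.628898


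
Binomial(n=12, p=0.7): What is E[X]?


E[X] = n*p = 12 * 0.7 = 8.4

8.4


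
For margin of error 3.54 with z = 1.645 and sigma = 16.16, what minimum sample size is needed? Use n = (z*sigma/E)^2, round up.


z*sigma/E = 1.645 * 16.16 / 3.54 = 33229/4425 ≈ 7.509379
(z*sigma/E)^2 ≈ 56.390766
round up: n = 57

57


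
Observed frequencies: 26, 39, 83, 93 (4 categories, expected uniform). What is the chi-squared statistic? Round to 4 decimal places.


chi2 = sum((O-E)^2/E), E = total/4
total = 241, E = 241/4 = 60.25
(26 - 60.25)^2 / 60.25 = 1173.0625 / 60.25 = 18769/964 ≈ 19.469917
(39 - 60.25)^2 / 60.25 = 451.5625 / 60.25 = 7225/964 ≈ 7.494813
(83 - 60.25)^2 / 60.25 = 517.5625 / 60.25 = 8281/964 ≈ 8.590249
(93 - 60.25)^2 / 60.25 = 1072.5625 / 60.25 = 17161/964 ≈ 17.801867
chi2 = 12859/241 ≈ 53.356846

53.3568


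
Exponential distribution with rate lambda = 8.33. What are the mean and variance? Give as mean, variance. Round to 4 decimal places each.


mean = 1/lam, var = 1/lam^2
mean = 1 / 8.33 = 100/833 ≈ 0.120048
lam^2 = 8.33^2 = 69.3889
var = 1 / 69.3889 ≈ 0.014412

0.1200, 0.0144


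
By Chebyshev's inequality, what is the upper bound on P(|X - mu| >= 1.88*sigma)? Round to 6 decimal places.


P <= 1/k^2
k^2 = 1.88^2 = 3.5344
1/k^2 = 1 / 3.5344 = 625/2209 ≈ 0.28293345

0.282933


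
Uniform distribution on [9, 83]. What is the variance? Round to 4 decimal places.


Var = (b-a)^2 / 12
(b-a)^2 = (83 - 9)^2 = 5476
Var = 5476/12 ≈ 456.333333

456.3333


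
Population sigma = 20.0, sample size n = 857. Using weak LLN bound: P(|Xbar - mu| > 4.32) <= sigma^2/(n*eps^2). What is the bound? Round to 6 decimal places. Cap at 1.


bound = min(1, sigma^2/(n*eps^2))
sigma^2 = 20.0^2 = 400
n*eps^2 = 857 * 4.32^2 = 857 * 18.6624 = 15993.6768
sigma^2/(n*eps^2) = 400 / 15993.6768 ≈ 0.02500988

0.025010


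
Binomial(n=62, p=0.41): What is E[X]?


E[X] = n*p = 62 * 0.41 = 25.42

25.42


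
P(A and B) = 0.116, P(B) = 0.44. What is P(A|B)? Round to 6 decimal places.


P(A|B) = P(A and B) / P(B) = 0.116 / 0.44 = 29/110 ≈ 0.26363636

0.263636


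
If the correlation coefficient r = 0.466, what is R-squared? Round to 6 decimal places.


R^2 = r^2 = (0.466)^2 = 0.217156

0.217156


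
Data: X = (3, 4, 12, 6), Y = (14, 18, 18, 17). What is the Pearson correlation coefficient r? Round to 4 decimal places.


r = sum((xi-xbar)(yi-ybar)) / sqrt(sum((xi-xbar)^2) * sum((yi-ybar)^2))
n = 4, xbar = 25/4 = 6.25, ybar = 67/4 = 16.75
Sxy = sum((xi-xbar)(yi-ybar)) = 13.25
Sxx = sum((xi-xbar)^2) = 48.75
Syy = sum((yi-ybar)^2) = 10.75
sqrt(Sxx*Syy) ≈ 22.892411
r = Sxy / sqrt(Sxx*Syy) = 13.25 / 22.892411 ≈ 0.578794

0.5788


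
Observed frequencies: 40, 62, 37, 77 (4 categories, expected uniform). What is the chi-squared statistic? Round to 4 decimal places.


chi2 = sum((O-E)^2/E), E = total/4
total = 216, E = 216/4 = 54
(40 - 54)^2 / 54 = 196 / 54 = 98/27 ≈ 3.629630
(62 - 54)^2 / 54 = 64 / 54 = 32/27 ≈ 1.185185
(37 - 54)^2 / 54 = 289 / 54 = 289/54 ≈ 5.351852
(77 - 54)^2 / 54 = 529 / 54 = 529/54 ≈ 9.796296
chi2 = 539/27 ≈ 19.962963

19.9630


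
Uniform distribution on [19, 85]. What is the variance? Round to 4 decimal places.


Var = (b-a)^2 / 12
(b-a)^2 = (85 - 19)^2 = 4356
Var = 4356/12 = 363

363.0000


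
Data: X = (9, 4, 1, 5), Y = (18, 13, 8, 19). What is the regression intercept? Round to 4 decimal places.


a = ybar - b*xbar, where b = sum((xi-xbar)(yi-ybar)) / sum((xi-xbar)^2)
n = 4, xbar = 19/4 = 4.75, ybar = 58/4 = 14.5
Sxy = sum((xi-xbar)(yi-ybar)) = 41.5
Sxx = sum((xi-xbar)^2) = 32.75
b = Sxy / Sxx = 166/131 ≈ 1.267176
a = 14.5 - 1.267176 * 4.75 = 1111/131 ≈ 8.480916

8.4809


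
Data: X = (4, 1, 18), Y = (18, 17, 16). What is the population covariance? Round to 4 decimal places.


Cov = (1/n)*sum((xi-xbar)(yi-ybar))
n = 3, xbar = 23/3 ≈ 7.666667, ybar = 51/3 = 17
sum((xi-xbar)(yi-ybar)) = -14
Cov = -14 / 3 = -14/3 ≈ -4.666667

-4.6667


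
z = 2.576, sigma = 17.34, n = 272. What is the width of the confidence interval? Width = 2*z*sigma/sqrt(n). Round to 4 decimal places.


width = 2*z*sigma/sqrt(n)
2*z*sigma = 2 * 2.576 * 17.34 = 89.33568
sqrt(272) ≈ 16.492423
width = 89.33568 / 16.492423 ≈ 5.416771

5.4168


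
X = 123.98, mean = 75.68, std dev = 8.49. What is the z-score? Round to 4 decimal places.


z = (X - mu) / sigma
X - mu = 123.98 - 75.68 = 48.3
z = 48.3 / 8.49 = 1610/283 ≈ 5.689046

5.6890


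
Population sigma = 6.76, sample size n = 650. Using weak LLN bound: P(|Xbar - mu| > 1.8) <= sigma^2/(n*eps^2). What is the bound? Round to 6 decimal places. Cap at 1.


bound = min(1, sigma^2/(n*eps^2))
sigma^2 = 6.76^2 = 45.6976
n*eps^2 = 650 * 1.8^2 = 650 * 3.24 = 2106
sigma^2/(n*eps^2) = 45.6976 / 2106 ≈ 0.02169877

0.021699


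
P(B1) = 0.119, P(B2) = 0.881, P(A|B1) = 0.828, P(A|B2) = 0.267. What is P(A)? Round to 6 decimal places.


P(A) = P(A|B1)*P(B1) + P(A|B2)*P(B2)
P(A|B1)*P(B1) = 0.828 * 0.119 = 0.098532
P(A|B2)*P(B2) = 0.267 * 0.881 = 0.235227
P(A) = 0.098532 + 0.235227 = 0.333759

0.333759


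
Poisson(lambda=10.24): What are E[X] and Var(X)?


E[X] = Var(X) = lambda = 10.24

10.24, 10.24


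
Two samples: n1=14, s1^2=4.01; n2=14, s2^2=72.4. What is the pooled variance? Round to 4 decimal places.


sp^2 = ((n1-1)*s1^2 + (n2-1)*s2^2)/(n1+n2-2)
(n1-1)*s1^2 = 13 * 4.01 = 52.13
(n2-1)*s2^2 = 13 * 72.4 = 941.2
numerator = 52.13 + 941.2 = 993.33
n1+n2-2 = 26
sp^2 = 993.33 / 26 = 38.205

38.2050


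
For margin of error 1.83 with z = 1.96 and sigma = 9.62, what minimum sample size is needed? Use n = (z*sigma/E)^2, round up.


z*sigma/E = 1.96 * 9.62 / 1.83 = 47138/4575 ≈ 10.303388
(z*sigma/E)^2 ≈ 106.159804
round up: n = 107

107


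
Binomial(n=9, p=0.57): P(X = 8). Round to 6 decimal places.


P = C(n,k) * p^k * (1-p)^(n-k)
C(9,8) = 9
p^k = 0.57^8 ≈ 0.01114292
(1-p)^(n-k) = 0.43^1 = 0.43
P = 9 * 0.01114292 * 0.43 ≈ 0.043123

0.043123


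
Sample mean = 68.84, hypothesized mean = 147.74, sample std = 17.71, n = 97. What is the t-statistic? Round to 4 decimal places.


t = (xbar - mu0) / (s/sqrt(n))
xbar - mu0 = 68.84 - 147.74 = -78.9
sqrt(97) ≈ 9.84885780
s/sqrt(n) = 17.71 / 9.84885780 ≈ 1.79817806
t = -78.9 / 1.79817806 ≈ -43.877746

-43.8777


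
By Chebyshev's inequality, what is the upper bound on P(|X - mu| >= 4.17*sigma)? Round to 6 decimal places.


P <= 1/k^2
k^2 = 4.17^2 = 17.3889
1/k^2 = 1 / 17.3889 ≈ 0.05750795

0.057508


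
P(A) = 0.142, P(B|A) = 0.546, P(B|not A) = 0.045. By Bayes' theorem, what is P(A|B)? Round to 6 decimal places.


P(A|B) = P(B|A)*P(A) / P(B), P(B) = P(B|A)*P(A) + P(B|not A)*P(not A)
P(B|A)*P(A) = 0.546 * 0.142 = 0.077532
P(B|not A)*P(not A) = 0.045 * 0.858 = 0.03861
P(B) = 0.077532 + 0.03861 = 0.116142
P(A|B) = 0.077532 / 0.116142 = 994/1489 ≈ 0.66756212

0.667562


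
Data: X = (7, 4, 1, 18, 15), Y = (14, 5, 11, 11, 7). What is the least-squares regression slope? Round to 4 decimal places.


b = sum((xi-xbar)(yi-ybar)) / sum((xi-xbar)^2)
n = 5, xbar = 45/5 = 9, ybar = 48/5 = 9.6
Sxy = sum((xi-xbar)(yi-ybar)) = 0
Sxx = sum((xi-xbar)^2) = 210
b = Sxy / Sxx = 0

0.0000


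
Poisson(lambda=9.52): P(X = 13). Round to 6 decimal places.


P = e^(-lam) * lam^k / k!
e^(-9.52) ≈ 0.00007336966
lam^k = 9.52^13 ≈ 5275702883350.933189
k! = 13! = 6227020800
P = 0.00007336966 * 5275702883350.933189 / 6227020800 ≈ 0.062161

0.062161


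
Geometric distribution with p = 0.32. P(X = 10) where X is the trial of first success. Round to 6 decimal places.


P = (1-p)^(k-1) * p
(1-p)^(k-1) = 0.68^9 ≈ 0.03108710
P = 0.03108710 * 0.32 ≈ 0.009947872

0.009948


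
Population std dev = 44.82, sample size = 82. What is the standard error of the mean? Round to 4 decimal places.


SE = sigma / sqrt(n)
sqrt(82) ≈ 9.055385
SE = 44.82 / 9.055385 ≈ 4.949541

4.9495


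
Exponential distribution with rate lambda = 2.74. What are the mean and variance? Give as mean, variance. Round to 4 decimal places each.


mean = 1/lam, var = 1/lam^2
mean = 1 / 2.74 = 50/137 ≈ 0.364964
lam^2 = 2.74^2 = 7.5076
var = 1 / 7.5076 ≈ 0.133198

0.3650, 0.1332


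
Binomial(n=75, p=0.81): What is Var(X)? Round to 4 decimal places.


Var = n*p*(1-p) = 75 * 0.81 * 0.19 = 11.5425

11.5425


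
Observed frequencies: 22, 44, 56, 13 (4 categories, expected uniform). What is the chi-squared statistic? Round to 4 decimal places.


chi2 = sum((O-E)^2/E), E = total/4
total = 135, E = 135/4 = 33.75
(22 - 33.75)^2 / 33.75 = 138.0625 / 33.75 = 2209/540 ≈ 4.090741
(44 - 33.75)^2 / 33.75 = 105.0625 / 33.75 = 1681/540 ≈ 3.112963
(56 - 33.75)^2 / 33.75 = 495.0625 / 33.75 = 7921/540 ≈ 14.668519
(13 - 33.75)^2 / 33.75 = 430.5625 / 33.75 = 6889/540 ≈ 12.757407
chi2 = 935/27 ≈ 34.629630

34.6296


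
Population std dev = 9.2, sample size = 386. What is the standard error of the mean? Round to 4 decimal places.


SE = sigma / sqrt(n)
sqrt(386) ≈ 19.646883
SE = 9.2 / 19.646883 ≈ 0.468268

0.4683


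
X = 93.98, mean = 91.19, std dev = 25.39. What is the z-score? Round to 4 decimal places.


z = (X - mu) / sigma
X - mu = 93.98 - 91.19 = 2.79
z = 2.79 / 25.39 = 279/2539 ≈ 0.109886

0.1099


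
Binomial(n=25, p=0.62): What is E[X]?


E[X] = n*p = 25 * 0.62 = 15.5

15.5


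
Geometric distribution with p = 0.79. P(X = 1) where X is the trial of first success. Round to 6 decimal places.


P = (1-p)^(k-1) * p
(1-p)^(k-1) = 0.21^0 = 1
P = 1 * 0.79 = 0.79

0.790000


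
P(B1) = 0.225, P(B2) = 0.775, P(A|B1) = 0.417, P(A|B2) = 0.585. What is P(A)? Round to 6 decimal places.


P(A) = P(A|B1)*P(B1) + P(A|B2)*P(B2)
P(A|B1)*P(B1) = 0.417 * 0.225 = 0.093825
P(A|B2)*P(B2) = 0.585 * 0.775 = 0.453375
P(A) = 0.093825 + 0.453375 = 0.5472

0.547200


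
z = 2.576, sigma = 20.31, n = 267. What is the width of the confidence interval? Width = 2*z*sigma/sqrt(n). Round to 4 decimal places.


width = 2*z*sigma/sqrt(n)
2*z*sigma = 2 * 2.576 * 20.31 = 104.63712
sqrt(267) ≈ 16.340135
width = 104.63712 / 16.340135 ≈ 6.403688

6.4037


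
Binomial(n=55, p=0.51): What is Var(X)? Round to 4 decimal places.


Var = n*p*(1-p) = 55 * 0.51 * 0.49 = 13.7445

13.7445


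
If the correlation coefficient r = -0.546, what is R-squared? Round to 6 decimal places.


R^2 = r^2 = (-0.546)^2 = 0.298116

0.298116
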